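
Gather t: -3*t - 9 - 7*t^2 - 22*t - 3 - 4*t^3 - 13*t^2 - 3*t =-4*t^3 - 20*t^2 - 28*t - 12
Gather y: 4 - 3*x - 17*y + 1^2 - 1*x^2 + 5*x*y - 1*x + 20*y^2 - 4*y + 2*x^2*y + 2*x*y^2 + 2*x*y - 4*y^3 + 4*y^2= -x^2 - 4*x - 4*y^3 + y^2*(2*x + 24) + y*(2*x^2 + 7*x - 21) + 5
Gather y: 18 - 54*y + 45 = 63 - 54*y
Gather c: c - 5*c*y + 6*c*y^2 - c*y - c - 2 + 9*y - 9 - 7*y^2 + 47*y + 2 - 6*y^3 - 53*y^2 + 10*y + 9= c*(6*y^2 - 6*y) - 6*y^3 - 60*y^2 + 66*y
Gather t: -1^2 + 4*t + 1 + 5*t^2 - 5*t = 5*t^2 - t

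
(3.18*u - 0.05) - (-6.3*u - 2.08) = 9.48*u + 2.03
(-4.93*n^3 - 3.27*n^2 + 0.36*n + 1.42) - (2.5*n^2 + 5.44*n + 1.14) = -4.93*n^3 - 5.77*n^2 - 5.08*n + 0.28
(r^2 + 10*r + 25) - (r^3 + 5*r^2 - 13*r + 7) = -r^3 - 4*r^2 + 23*r + 18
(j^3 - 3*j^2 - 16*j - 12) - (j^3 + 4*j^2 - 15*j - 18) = -7*j^2 - j + 6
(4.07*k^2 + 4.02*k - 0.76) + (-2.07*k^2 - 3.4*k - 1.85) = 2.0*k^2 + 0.62*k - 2.61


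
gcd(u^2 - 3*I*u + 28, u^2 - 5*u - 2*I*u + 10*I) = 1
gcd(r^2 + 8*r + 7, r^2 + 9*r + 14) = r + 7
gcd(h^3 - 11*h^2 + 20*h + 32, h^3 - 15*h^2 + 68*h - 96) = h^2 - 12*h + 32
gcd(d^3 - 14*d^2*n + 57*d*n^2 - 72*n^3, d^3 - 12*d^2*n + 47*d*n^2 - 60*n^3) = d - 3*n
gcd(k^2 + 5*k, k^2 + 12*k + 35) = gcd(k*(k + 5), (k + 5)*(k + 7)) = k + 5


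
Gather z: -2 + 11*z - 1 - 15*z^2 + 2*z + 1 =-15*z^2 + 13*z - 2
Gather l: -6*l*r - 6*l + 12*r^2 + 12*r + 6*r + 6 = l*(-6*r - 6) + 12*r^2 + 18*r + 6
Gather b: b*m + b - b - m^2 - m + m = b*m - m^2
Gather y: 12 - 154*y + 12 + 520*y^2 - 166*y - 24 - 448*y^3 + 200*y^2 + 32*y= -448*y^3 + 720*y^2 - 288*y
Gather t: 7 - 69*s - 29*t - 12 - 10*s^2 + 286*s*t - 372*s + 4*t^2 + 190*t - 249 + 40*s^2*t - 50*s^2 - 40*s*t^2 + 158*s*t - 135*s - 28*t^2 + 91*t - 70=-60*s^2 - 576*s + t^2*(-40*s - 24) + t*(40*s^2 + 444*s + 252) - 324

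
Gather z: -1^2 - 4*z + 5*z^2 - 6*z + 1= 5*z^2 - 10*z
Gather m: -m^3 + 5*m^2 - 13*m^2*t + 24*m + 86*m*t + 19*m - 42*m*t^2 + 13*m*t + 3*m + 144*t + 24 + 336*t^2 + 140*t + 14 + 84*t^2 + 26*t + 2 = -m^3 + m^2*(5 - 13*t) + m*(-42*t^2 + 99*t + 46) + 420*t^2 + 310*t + 40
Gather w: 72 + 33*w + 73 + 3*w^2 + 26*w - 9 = 3*w^2 + 59*w + 136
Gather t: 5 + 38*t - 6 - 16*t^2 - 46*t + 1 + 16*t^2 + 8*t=0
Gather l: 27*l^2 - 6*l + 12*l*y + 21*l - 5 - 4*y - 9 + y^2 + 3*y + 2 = 27*l^2 + l*(12*y + 15) + y^2 - y - 12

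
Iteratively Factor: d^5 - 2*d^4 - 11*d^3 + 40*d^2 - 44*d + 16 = (d - 2)*(d^4 - 11*d^2 + 18*d - 8) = (d - 2)*(d - 1)*(d^3 + d^2 - 10*d + 8) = (d - 2)*(d - 1)^2*(d^2 + 2*d - 8) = (d - 2)*(d - 1)^2*(d + 4)*(d - 2)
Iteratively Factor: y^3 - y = (y)*(y^2 - 1) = y*(y - 1)*(y + 1)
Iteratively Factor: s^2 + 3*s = (s + 3)*(s)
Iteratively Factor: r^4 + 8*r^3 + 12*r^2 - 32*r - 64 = (r + 2)*(r^3 + 6*r^2 - 32) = (r + 2)*(r + 4)*(r^2 + 2*r - 8) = (r - 2)*(r + 2)*(r + 4)*(r + 4)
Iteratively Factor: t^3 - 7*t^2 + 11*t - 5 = (t - 1)*(t^2 - 6*t + 5) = (t - 1)^2*(t - 5)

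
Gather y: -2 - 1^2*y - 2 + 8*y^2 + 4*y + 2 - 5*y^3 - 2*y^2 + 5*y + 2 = -5*y^3 + 6*y^2 + 8*y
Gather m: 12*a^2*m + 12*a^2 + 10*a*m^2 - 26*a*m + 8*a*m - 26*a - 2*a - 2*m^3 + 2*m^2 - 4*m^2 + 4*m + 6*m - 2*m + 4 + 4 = 12*a^2 - 28*a - 2*m^3 + m^2*(10*a - 2) + m*(12*a^2 - 18*a + 8) + 8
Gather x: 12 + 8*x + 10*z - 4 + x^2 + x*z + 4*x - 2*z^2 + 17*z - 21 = x^2 + x*(z + 12) - 2*z^2 + 27*z - 13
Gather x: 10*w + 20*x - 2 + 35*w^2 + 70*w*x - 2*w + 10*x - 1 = 35*w^2 + 8*w + x*(70*w + 30) - 3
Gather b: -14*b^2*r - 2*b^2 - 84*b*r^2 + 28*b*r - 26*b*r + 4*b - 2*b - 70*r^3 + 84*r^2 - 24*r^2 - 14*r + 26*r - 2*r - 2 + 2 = b^2*(-14*r - 2) + b*(-84*r^2 + 2*r + 2) - 70*r^3 + 60*r^2 + 10*r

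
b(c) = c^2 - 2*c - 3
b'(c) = 2*c - 2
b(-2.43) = 7.76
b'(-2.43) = -6.86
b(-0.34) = -2.20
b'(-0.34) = -2.68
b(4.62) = 9.10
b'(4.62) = 7.24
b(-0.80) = -0.76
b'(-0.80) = -3.60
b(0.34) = -3.56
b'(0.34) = -1.32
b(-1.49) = 2.20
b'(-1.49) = -4.98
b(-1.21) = 0.88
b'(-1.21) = -4.42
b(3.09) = 0.37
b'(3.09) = 4.18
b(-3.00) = 12.00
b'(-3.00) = -8.00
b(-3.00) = 12.00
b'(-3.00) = -8.00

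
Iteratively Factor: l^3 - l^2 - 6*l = (l - 3)*(l^2 + 2*l) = (l - 3)*(l + 2)*(l)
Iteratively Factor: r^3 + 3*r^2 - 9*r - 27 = (r + 3)*(r^2 - 9) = (r - 3)*(r + 3)*(r + 3)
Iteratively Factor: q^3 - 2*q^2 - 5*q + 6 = (q + 2)*(q^2 - 4*q + 3) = (q - 1)*(q + 2)*(q - 3)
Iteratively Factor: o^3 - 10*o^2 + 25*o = (o)*(o^2 - 10*o + 25) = o*(o - 5)*(o - 5)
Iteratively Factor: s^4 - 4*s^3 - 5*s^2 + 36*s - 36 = (s - 2)*(s^3 - 2*s^2 - 9*s + 18) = (s - 2)*(s + 3)*(s^2 - 5*s + 6) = (s - 2)^2*(s + 3)*(s - 3)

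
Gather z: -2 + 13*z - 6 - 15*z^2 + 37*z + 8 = -15*z^2 + 50*z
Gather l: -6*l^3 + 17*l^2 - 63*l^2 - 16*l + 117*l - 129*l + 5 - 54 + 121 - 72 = -6*l^3 - 46*l^2 - 28*l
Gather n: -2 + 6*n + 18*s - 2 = 6*n + 18*s - 4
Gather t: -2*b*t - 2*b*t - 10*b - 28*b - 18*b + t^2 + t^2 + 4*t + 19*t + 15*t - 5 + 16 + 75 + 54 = -56*b + 2*t^2 + t*(38 - 4*b) + 140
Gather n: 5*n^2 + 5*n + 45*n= 5*n^2 + 50*n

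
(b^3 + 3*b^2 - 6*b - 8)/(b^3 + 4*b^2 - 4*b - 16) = (b + 1)/(b + 2)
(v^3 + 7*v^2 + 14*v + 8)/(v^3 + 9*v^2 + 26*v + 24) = (v + 1)/(v + 3)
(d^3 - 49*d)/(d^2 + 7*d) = d - 7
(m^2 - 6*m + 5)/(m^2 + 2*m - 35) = (m - 1)/(m + 7)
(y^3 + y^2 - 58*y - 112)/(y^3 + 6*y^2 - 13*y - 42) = (y - 8)/(y - 3)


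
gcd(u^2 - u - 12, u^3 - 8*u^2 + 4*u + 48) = u - 4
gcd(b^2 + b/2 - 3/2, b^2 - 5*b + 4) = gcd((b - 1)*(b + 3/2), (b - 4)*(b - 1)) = b - 1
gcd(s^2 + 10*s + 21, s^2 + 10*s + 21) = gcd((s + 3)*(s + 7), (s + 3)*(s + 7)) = s^2 + 10*s + 21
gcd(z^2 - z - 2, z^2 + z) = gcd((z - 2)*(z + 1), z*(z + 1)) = z + 1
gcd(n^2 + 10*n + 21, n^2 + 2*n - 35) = n + 7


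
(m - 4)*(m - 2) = m^2 - 6*m + 8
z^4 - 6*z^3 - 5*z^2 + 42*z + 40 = (z - 5)*(z - 4)*(z + 1)*(z + 2)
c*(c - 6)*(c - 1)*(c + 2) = c^4 - 5*c^3 - 8*c^2 + 12*c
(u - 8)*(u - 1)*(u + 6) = u^3 - 3*u^2 - 46*u + 48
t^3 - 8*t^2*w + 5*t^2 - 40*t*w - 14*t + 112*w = (t - 2)*(t + 7)*(t - 8*w)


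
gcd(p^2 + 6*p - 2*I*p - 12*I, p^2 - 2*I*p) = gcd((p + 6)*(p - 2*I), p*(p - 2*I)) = p - 2*I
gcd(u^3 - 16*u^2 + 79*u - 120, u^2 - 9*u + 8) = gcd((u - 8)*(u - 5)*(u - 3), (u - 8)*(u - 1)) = u - 8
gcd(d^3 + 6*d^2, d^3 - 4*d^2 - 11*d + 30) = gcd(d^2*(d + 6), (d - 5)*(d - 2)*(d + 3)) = 1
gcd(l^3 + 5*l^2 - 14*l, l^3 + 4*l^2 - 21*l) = l^2 + 7*l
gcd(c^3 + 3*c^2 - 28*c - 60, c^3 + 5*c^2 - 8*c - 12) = c + 6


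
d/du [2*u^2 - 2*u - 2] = 4*u - 2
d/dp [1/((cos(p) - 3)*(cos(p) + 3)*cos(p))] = 3*(1 - 3/cos(p)^2)*sin(p)/((cos(p) - 3)^2*(cos(p) + 3)^2)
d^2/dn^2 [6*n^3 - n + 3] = 36*n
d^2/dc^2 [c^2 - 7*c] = 2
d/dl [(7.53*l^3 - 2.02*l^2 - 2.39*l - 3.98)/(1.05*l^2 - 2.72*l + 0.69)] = (7.9065*l^4 - 40.9632*l^3 + 23.591*l^2 + 5.5704*l - 12.4747)/(1.1025*l^4 - 5.712*l^3 + 8.8474*l^2 - 3.7536*l + 0.4761)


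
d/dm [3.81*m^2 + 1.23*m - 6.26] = 7.62*m + 1.23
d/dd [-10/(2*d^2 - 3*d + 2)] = 10*(4*d - 3)/(2*d^2 - 3*d + 2)^2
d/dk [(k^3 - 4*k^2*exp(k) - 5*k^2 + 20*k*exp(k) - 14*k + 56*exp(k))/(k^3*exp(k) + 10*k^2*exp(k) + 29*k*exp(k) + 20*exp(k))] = (-k^6 - 5*k^5 + 4*k^4*exp(k) + 50*k^4 - 40*k^3*exp(k) + 351*k^3 - 484*k^2*exp(k) + 561*k^2 - 1280*k*exp(k) + 80*k - 1224*exp(k) - 280)*exp(-k)/(k^6 + 20*k^5 + 158*k^4 + 620*k^3 + 1241*k^2 + 1160*k + 400)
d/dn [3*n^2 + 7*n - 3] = 6*n + 7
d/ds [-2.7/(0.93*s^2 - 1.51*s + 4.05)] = (5.022*s - 4.077)/(0.93*s^2 - 1.51*s + 4.05)^2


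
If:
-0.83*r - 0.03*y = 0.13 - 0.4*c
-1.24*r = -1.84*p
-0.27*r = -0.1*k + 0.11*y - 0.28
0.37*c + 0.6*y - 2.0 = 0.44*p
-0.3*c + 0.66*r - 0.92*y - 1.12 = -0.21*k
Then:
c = 7.53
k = 6.97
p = 2.33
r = 3.46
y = 0.40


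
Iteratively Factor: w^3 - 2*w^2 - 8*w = (w - 4)*(w^2 + 2*w) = (w - 4)*(w + 2)*(w)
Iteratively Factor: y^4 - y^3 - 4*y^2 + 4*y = (y - 2)*(y^3 + y^2 - 2*y) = (y - 2)*(y - 1)*(y^2 + 2*y) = y*(y - 2)*(y - 1)*(y + 2)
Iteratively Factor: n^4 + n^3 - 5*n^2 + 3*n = (n - 1)*(n^3 + 2*n^2 - 3*n) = (n - 1)*(n + 3)*(n^2 - n) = n*(n - 1)*(n + 3)*(n - 1)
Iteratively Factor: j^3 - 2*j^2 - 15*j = (j)*(j^2 - 2*j - 15) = j*(j + 3)*(j - 5)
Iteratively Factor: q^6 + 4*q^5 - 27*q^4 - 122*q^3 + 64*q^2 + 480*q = (q - 2)*(q^5 + 6*q^4 - 15*q^3 - 152*q^2 - 240*q) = (q - 2)*(q + 4)*(q^4 + 2*q^3 - 23*q^2 - 60*q) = (q - 2)*(q + 3)*(q + 4)*(q^3 - q^2 - 20*q) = q*(q - 2)*(q + 3)*(q + 4)*(q^2 - q - 20) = q*(q - 2)*(q + 3)*(q + 4)^2*(q - 5)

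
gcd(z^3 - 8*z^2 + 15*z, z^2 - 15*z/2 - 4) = 1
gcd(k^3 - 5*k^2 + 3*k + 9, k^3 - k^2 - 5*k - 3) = k^2 - 2*k - 3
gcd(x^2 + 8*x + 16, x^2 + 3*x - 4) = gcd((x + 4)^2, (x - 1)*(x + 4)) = x + 4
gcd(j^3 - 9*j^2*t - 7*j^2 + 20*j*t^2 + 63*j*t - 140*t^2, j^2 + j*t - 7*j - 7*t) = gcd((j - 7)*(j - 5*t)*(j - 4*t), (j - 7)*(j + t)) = j - 7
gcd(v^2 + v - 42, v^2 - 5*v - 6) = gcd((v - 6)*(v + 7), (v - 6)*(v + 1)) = v - 6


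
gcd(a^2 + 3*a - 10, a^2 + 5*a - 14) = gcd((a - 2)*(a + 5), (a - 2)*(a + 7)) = a - 2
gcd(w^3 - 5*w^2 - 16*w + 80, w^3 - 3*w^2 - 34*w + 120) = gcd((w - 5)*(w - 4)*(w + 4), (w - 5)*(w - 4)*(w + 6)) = w^2 - 9*w + 20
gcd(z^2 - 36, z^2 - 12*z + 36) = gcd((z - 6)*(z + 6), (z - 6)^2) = z - 6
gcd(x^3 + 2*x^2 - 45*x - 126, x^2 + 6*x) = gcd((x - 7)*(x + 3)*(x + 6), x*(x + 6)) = x + 6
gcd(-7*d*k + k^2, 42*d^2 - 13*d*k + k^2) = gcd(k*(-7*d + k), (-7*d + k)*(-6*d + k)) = 7*d - k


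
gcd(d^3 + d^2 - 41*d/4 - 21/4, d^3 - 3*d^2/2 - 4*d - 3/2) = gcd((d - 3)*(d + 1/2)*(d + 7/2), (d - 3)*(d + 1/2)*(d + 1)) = d^2 - 5*d/2 - 3/2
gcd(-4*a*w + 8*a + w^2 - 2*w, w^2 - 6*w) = 1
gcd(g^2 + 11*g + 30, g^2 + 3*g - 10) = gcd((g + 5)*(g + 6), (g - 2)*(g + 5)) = g + 5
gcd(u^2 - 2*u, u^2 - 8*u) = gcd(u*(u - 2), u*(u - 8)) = u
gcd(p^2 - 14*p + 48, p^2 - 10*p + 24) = p - 6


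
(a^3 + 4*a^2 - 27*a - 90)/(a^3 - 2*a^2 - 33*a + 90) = (a + 3)/(a - 3)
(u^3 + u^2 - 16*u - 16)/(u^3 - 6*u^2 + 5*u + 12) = (u + 4)/(u - 3)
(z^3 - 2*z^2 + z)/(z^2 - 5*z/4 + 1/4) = 4*z*(z - 1)/(4*z - 1)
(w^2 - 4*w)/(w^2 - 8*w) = (w - 4)/(w - 8)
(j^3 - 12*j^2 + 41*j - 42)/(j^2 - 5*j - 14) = (j^2 - 5*j + 6)/(j + 2)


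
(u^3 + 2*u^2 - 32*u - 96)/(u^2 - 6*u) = u + 8 + 16/u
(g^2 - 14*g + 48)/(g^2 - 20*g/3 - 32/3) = 3*(g - 6)/(3*g + 4)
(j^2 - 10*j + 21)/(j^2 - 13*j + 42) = (j - 3)/(j - 6)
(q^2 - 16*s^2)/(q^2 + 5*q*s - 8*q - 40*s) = (q^2 - 16*s^2)/(q^2 + 5*q*s - 8*q - 40*s)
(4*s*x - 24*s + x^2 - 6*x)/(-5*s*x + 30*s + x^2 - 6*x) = (4*s + x)/(-5*s + x)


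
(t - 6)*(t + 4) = t^2 - 2*t - 24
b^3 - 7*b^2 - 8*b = b*(b - 8)*(b + 1)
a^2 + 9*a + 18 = (a + 3)*(a + 6)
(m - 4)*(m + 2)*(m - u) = m^3 - m^2*u - 2*m^2 + 2*m*u - 8*m + 8*u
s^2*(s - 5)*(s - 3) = s^4 - 8*s^3 + 15*s^2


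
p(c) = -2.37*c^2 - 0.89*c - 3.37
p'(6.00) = -29.33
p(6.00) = -94.03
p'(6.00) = -29.33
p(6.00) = -94.03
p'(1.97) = -10.23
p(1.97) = -14.32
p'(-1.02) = 3.94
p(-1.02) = -4.93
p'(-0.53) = 1.62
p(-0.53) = -3.56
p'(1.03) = -5.77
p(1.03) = -6.80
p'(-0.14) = -0.23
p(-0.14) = -3.29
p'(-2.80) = 12.38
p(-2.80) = -19.46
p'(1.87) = -9.75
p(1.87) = -13.32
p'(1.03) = -5.77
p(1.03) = -6.80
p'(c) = -4.74*c - 0.89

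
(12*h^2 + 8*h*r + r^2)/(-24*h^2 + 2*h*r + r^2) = (2*h + r)/(-4*h + r)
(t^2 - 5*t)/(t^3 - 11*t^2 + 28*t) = (t - 5)/(t^2 - 11*t + 28)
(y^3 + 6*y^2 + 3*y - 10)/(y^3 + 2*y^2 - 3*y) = (y^2 + 7*y + 10)/(y*(y + 3))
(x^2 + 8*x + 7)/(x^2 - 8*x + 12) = (x^2 + 8*x + 7)/(x^2 - 8*x + 12)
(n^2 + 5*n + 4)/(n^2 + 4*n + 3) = (n + 4)/(n + 3)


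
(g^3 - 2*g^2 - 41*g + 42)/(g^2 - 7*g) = g + 5 - 6/g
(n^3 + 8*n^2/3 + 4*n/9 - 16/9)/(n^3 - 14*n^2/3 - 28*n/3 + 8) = (n + 4/3)/(n - 6)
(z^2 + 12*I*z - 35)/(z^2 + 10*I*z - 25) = (z + 7*I)/(z + 5*I)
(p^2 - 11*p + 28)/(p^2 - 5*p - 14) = (p - 4)/(p + 2)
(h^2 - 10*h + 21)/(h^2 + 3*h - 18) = (h - 7)/(h + 6)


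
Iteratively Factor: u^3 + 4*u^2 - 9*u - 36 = (u + 3)*(u^2 + u - 12) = (u + 3)*(u + 4)*(u - 3)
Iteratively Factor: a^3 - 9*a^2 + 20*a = (a)*(a^2 - 9*a + 20) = a*(a - 5)*(a - 4)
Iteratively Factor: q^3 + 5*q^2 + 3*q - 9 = (q - 1)*(q^2 + 6*q + 9) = (q - 1)*(q + 3)*(q + 3)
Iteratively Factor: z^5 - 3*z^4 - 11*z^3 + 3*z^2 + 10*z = (z + 1)*(z^4 - 4*z^3 - 7*z^2 + 10*z) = (z - 1)*(z + 1)*(z^3 - 3*z^2 - 10*z) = (z - 5)*(z - 1)*(z + 1)*(z^2 + 2*z) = (z - 5)*(z - 1)*(z + 1)*(z + 2)*(z)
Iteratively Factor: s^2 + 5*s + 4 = (s + 4)*(s + 1)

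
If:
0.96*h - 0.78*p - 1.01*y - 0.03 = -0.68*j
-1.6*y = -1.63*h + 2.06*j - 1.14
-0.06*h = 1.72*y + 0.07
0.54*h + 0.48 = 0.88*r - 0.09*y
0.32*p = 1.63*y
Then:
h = -0.34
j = 0.31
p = -0.15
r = 0.34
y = -0.03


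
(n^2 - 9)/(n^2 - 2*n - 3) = (n + 3)/(n + 1)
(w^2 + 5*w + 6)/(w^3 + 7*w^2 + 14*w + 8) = (w + 3)/(w^2 + 5*w + 4)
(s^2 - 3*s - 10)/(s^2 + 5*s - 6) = (s^2 - 3*s - 10)/(s^2 + 5*s - 6)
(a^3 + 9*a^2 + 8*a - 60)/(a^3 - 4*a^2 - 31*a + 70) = (a + 6)/(a - 7)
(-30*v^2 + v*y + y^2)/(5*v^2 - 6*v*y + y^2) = (6*v + y)/(-v + y)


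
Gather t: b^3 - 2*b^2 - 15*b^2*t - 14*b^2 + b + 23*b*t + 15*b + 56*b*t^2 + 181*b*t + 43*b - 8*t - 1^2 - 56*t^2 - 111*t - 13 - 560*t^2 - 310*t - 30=b^3 - 16*b^2 + 59*b + t^2*(56*b - 616) + t*(-15*b^2 + 204*b - 429) - 44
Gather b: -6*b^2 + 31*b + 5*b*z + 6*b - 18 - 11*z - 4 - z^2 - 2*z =-6*b^2 + b*(5*z + 37) - z^2 - 13*z - 22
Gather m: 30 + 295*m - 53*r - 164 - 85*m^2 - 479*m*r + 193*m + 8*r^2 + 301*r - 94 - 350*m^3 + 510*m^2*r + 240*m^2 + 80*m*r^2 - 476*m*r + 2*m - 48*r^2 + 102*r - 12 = -350*m^3 + m^2*(510*r + 155) + m*(80*r^2 - 955*r + 490) - 40*r^2 + 350*r - 240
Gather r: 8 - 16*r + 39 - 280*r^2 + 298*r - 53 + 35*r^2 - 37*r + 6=-245*r^2 + 245*r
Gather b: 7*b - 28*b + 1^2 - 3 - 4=-21*b - 6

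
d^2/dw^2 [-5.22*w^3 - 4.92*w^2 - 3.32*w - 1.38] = -31.32*w - 9.84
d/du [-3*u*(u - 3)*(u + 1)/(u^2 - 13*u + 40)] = 3*(-u^4 + 26*u^3 - 149*u^2 + 160*u + 120)/(u^4 - 26*u^3 + 249*u^2 - 1040*u + 1600)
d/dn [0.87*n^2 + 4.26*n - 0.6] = 1.74*n + 4.26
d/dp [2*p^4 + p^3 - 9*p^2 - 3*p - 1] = 8*p^3 + 3*p^2 - 18*p - 3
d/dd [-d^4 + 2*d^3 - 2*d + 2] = -4*d^3 + 6*d^2 - 2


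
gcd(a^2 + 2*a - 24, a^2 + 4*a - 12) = a + 6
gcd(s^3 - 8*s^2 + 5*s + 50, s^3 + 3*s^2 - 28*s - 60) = s^2 - 3*s - 10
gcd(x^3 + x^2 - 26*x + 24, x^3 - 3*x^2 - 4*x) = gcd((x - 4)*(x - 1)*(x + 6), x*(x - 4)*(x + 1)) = x - 4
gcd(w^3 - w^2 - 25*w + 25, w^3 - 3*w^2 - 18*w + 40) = w - 5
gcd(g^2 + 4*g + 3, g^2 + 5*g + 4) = g + 1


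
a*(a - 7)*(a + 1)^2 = a^4 - 5*a^3 - 13*a^2 - 7*a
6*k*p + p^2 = p*(6*k + p)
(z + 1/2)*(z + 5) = z^2 + 11*z/2 + 5/2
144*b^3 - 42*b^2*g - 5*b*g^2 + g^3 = (-8*b + g)*(-3*b + g)*(6*b + g)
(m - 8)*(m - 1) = m^2 - 9*m + 8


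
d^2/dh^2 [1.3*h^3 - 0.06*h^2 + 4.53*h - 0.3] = 7.8*h - 0.12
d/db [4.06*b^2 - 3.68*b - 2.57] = 8.12*b - 3.68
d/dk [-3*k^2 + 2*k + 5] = 2 - 6*k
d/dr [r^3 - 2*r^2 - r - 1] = 3*r^2 - 4*r - 1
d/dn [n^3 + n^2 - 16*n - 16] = 3*n^2 + 2*n - 16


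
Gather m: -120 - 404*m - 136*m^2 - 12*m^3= -12*m^3 - 136*m^2 - 404*m - 120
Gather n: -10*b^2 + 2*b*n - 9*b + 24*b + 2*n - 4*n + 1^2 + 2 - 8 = -10*b^2 + 15*b + n*(2*b - 2) - 5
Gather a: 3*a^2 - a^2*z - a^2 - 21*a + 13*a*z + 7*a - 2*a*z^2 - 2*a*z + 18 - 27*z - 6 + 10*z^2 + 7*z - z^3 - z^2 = a^2*(2 - z) + a*(-2*z^2 + 11*z - 14) - z^3 + 9*z^2 - 20*z + 12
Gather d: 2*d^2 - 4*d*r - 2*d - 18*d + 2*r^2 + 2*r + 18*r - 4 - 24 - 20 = 2*d^2 + d*(-4*r - 20) + 2*r^2 + 20*r - 48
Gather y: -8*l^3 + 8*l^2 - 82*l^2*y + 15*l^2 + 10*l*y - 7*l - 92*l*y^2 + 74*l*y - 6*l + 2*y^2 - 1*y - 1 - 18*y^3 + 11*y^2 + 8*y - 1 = -8*l^3 + 23*l^2 - 13*l - 18*y^3 + y^2*(13 - 92*l) + y*(-82*l^2 + 84*l + 7) - 2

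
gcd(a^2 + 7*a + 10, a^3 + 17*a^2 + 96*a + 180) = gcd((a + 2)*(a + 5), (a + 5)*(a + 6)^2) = a + 5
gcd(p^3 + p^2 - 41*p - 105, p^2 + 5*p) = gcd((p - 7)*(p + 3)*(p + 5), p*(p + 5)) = p + 5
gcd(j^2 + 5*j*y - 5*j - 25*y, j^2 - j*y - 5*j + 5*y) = j - 5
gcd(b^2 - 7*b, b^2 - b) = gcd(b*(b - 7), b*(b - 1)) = b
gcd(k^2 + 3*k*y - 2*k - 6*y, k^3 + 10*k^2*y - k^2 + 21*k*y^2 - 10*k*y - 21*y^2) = k + 3*y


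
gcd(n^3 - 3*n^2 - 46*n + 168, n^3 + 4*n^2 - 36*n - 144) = n - 6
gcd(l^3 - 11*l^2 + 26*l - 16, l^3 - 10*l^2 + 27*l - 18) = l - 1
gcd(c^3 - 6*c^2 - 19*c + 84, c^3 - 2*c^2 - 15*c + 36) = c^2 + c - 12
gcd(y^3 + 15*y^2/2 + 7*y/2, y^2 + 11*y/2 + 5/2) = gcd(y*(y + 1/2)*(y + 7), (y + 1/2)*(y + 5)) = y + 1/2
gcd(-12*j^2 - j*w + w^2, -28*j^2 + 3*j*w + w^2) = -4*j + w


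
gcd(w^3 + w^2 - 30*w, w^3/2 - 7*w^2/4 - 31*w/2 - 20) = 1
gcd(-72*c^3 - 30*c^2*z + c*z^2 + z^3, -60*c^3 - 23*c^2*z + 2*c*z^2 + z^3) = 12*c^2 + 7*c*z + z^2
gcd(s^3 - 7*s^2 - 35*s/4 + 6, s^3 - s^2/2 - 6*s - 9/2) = s + 3/2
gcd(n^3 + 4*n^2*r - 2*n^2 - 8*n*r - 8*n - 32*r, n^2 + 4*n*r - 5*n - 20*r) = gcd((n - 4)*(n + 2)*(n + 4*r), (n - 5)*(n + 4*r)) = n + 4*r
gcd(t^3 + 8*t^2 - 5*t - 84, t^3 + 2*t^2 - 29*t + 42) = t^2 + 4*t - 21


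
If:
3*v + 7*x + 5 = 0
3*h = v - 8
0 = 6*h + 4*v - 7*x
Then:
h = -61/27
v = 11/9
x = -26/21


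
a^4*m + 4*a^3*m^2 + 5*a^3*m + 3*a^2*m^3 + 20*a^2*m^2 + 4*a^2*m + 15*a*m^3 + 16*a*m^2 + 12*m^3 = (a + 4)*(a + m)*(a + 3*m)*(a*m + m)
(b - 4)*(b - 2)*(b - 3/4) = b^3 - 27*b^2/4 + 25*b/2 - 6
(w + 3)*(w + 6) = w^2 + 9*w + 18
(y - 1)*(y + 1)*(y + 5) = y^3 + 5*y^2 - y - 5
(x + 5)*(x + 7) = x^2 + 12*x + 35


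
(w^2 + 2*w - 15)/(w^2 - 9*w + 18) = (w + 5)/(w - 6)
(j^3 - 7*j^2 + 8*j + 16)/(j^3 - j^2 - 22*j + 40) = (j^2 - 3*j - 4)/(j^2 + 3*j - 10)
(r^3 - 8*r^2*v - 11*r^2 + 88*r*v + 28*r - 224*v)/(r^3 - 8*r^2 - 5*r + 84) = (r - 8*v)/(r + 3)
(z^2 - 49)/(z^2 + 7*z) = (z - 7)/z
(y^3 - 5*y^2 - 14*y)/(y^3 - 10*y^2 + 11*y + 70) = y/(y - 5)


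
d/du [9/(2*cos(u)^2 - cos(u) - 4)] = 9*(4*cos(u) - 1)*sin(u)/(cos(u) - cos(2*u) + 3)^2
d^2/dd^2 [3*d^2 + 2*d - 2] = 6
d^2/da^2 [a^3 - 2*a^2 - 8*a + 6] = 6*a - 4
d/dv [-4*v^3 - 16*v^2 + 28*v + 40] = -12*v^2 - 32*v + 28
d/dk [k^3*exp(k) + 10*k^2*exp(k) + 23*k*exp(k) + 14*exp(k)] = (k^3 + 13*k^2 + 43*k + 37)*exp(k)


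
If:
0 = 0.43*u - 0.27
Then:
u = 0.63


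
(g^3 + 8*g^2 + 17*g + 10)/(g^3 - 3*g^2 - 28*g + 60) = (g^2 + 3*g + 2)/(g^2 - 8*g + 12)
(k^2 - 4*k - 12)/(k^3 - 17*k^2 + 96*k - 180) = (k + 2)/(k^2 - 11*k + 30)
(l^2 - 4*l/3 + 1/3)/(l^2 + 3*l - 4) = (l - 1/3)/(l + 4)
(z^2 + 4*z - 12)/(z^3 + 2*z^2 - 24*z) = (z - 2)/(z*(z - 4))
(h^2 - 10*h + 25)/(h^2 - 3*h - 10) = (h - 5)/(h + 2)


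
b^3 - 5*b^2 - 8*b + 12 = (b - 6)*(b - 1)*(b + 2)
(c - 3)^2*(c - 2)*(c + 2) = c^4 - 6*c^3 + 5*c^2 + 24*c - 36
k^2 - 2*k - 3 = (k - 3)*(k + 1)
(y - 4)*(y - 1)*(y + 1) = y^3 - 4*y^2 - y + 4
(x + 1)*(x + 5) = x^2 + 6*x + 5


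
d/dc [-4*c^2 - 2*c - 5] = -8*c - 2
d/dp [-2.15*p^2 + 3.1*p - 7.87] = 3.1 - 4.3*p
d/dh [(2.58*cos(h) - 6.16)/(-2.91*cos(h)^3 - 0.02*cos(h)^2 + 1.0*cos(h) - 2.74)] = (-15.0156*cos(h)^3 + 53.7252*cos(h)^2 + 0.2464*cos(h) + 0.9092)*sin(h)/(8.4681*cos(h)^6 + 0.1164*cos(h)^5 - 5.8196*cos(h)^4 + 15.9068*cos(h)^3 + 1.1096*cos(h)^2 - 5.48*cos(h) + 7.5076)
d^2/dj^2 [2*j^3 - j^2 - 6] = 12*j - 2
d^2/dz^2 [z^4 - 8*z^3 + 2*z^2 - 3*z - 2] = 12*z^2 - 48*z + 4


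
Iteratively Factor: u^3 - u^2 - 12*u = (u)*(u^2 - u - 12) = u*(u + 3)*(u - 4)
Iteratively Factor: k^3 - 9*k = (k - 3)*(k^2 + 3*k) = (k - 3)*(k + 3)*(k)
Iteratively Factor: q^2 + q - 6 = (q - 2)*(q + 3)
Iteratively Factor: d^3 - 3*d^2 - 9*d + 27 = (d - 3)*(d^2 - 9) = (d - 3)*(d + 3)*(d - 3)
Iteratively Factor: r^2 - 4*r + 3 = (r - 3)*(r - 1)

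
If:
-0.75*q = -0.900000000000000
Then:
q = 1.20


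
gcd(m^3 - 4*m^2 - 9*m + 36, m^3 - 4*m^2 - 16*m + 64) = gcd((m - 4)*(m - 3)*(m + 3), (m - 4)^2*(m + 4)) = m - 4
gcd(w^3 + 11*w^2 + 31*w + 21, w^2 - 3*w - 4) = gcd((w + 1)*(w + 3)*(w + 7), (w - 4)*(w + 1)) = w + 1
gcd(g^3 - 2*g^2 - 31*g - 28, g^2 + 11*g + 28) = g + 4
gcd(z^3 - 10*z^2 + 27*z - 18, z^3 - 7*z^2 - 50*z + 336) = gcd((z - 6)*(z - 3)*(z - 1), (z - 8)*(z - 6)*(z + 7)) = z - 6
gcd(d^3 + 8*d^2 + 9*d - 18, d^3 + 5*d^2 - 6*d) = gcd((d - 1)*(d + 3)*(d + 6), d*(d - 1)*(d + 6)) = d^2 + 5*d - 6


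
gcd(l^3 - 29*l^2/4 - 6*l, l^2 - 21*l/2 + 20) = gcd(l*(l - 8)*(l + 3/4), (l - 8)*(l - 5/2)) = l - 8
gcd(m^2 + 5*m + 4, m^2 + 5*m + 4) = m^2 + 5*m + 4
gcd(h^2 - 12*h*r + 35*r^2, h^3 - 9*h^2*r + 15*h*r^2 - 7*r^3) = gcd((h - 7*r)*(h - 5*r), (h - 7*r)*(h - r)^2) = -h + 7*r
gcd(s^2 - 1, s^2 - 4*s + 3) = s - 1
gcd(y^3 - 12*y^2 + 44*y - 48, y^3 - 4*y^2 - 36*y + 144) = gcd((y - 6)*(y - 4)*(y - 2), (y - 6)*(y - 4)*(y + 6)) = y^2 - 10*y + 24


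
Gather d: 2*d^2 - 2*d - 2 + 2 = 2*d^2 - 2*d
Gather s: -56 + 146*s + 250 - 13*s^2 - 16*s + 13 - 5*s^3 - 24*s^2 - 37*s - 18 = -5*s^3 - 37*s^2 + 93*s + 189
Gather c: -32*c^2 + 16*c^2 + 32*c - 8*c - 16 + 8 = -16*c^2 + 24*c - 8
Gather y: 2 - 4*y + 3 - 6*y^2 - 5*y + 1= -6*y^2 - 9*y + 6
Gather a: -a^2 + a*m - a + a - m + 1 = -a^2 + a*m - m + 1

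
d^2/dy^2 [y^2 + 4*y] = 2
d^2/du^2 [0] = 0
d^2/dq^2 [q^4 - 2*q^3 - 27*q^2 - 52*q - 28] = 12*q^2 - 12*q - 54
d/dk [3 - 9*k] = -9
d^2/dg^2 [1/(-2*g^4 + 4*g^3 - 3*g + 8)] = 2*(12*g*(g - 1)*(2*g^4 - 4*g^3 + 3*g - 8) - (8*g^3 - 12*g^2 + 3)^2)/(2*g^4 - 4*g^3 + 3*g - 8)^3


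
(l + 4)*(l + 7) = l^2 + 11*l + 28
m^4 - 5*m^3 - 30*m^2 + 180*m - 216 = (m - 6)*(m - 3)*(m - 2)*(m + 6)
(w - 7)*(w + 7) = w^2 - 49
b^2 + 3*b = b*(b + 3)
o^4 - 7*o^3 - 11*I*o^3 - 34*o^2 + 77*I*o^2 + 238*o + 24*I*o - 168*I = (o - 7)*(o - 6*I)*(o - 4*I)*(o - I)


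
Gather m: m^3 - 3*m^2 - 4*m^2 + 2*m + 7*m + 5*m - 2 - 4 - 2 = m^3 - 7*m^2 + 14*m - 8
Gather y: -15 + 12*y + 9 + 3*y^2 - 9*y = 3*y^2 + 3*y - 6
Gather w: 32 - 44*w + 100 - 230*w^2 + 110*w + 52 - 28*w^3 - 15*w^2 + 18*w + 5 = -28*w^3 - 245*w^2 + 84*w + 189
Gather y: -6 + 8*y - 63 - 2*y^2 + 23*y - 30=-2*y^2 + 31*y - 99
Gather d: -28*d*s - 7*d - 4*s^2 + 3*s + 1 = d*(-28*s - 7) - 4*s^2 + 3*s + 1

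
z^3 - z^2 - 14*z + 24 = (z - 3)*(z - 2)*(z + 4)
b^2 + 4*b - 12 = (b - 2)*(b + 6)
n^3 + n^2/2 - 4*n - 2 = (n - 2)*(n + 1/2)*(n + 2)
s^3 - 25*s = s*(s - 5)*(s + 5)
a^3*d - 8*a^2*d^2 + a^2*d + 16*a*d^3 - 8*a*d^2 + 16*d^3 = (a - 4*d)^2*(a*d + d)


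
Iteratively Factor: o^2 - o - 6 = (o - 3)*(o + 2)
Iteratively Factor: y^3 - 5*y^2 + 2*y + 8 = (y - 4)*(y^2 - y - 2) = (y - 4)*(y + 1)*(y - 2)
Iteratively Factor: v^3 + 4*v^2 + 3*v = (v + 1)*(v^2 + 3*v) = (v + 1)*(v + 3)*(v)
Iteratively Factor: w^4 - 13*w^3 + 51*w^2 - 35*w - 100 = (w + 1)*(w^3 - 14*w^2 + 65*w - 100) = (w - 5)*(w + 1)*(w^2 - 9*w + 20) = (w - 5)^2*(w + 1)*(w - 4)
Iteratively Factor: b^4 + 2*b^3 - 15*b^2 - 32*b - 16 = (b + 4)*(b^3 - 2*b^2 - 7*b - 4) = (b - 4)*(b + 4)*(b^2 + 2*b + 1) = (b - 4)*(b + 1)*(b + 4)*(b + 1)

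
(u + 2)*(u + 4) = u^2 + 6*u + 8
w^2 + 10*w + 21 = (w + 3)*(w + 7)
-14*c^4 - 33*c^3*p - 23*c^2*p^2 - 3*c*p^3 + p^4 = (-7*c + p)*(c + p)^2*(2*c + p)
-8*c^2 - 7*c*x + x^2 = (-8*c + x)*(c + x)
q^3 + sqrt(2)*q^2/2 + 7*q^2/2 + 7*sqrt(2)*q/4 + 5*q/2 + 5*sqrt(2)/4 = (q + 1)*(q + 5/2)*(q + sqrt(2)/2)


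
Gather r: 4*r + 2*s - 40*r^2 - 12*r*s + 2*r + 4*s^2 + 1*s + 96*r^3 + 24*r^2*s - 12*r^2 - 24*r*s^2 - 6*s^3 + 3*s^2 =96*r^3 + r^2*(24*s - 52) + r*(-24*s^2 - 12*s + 6) - 6*s^3 + 7*s^2 + 3*s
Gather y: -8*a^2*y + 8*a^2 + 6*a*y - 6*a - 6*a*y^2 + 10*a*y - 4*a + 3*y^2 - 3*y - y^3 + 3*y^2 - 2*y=8*a^2 - 10*a - y^3 + y^2*(6 - 6*a) + y*(-8*a^2 + 16*a - 5)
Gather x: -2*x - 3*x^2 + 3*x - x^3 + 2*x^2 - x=-x^3 - x^2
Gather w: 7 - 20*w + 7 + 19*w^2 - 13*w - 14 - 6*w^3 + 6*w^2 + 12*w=-6*w^3 + 25*w^2 - 21*w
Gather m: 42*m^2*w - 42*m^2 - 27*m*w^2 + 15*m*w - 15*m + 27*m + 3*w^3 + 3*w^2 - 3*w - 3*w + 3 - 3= m^2*(42*w - 42) + m*(-27*w^2 + 15*w + 12) + 3*w^3 + 3*w^2 - 6*w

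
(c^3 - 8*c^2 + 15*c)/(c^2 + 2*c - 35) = c*(c - 3)/(c + 7)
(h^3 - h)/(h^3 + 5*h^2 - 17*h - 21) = h*(h - 1)/(h^2 + 4*h - 21)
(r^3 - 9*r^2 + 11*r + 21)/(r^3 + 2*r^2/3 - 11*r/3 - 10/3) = 3*(r^2 - 10*r + 21)/(3*r^2 - r - 10)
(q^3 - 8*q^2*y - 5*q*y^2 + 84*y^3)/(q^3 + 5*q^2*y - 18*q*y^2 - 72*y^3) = (q - 7*y)/(q + 6*y)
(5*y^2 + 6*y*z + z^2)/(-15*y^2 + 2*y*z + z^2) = (-y - z)/(3*y - z)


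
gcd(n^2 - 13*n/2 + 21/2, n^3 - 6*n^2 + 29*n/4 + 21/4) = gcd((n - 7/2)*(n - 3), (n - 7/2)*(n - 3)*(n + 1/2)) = n^2 - 13*n/2 + 21/2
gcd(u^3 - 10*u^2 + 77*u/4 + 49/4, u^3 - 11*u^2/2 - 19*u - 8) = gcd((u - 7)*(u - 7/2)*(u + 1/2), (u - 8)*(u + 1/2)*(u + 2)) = u + 1/2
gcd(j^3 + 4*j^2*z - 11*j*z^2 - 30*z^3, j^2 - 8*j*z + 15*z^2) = -j + 3*z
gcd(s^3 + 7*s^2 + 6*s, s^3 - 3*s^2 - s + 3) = s + 1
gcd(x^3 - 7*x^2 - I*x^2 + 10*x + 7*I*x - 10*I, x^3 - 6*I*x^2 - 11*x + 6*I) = x - I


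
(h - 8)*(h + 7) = h^2 - h - 56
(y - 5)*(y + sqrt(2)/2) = y^2 - 5*y + sqrt(2)*y/2 - 5*sqrt(2)/2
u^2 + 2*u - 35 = (u - 5)*(u + 7)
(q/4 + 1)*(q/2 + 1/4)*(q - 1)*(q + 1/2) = q^4/8 + q^3/2 - 3*q^2/32 - 13*q/32 - 1/8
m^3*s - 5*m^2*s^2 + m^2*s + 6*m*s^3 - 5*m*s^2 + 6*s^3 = (m - 3*s)*(m - 2*s)*(m*s + s)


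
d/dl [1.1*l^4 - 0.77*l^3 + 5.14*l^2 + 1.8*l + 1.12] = 4.4*l^3 - 2.31*l^2 + 10.28*l + 1.8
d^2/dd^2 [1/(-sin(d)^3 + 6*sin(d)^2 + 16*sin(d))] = (9*sin(d)^3 - 66*sin(d)^2 + 100*sin(d) + 384 + 136/sin(d) - 576/sin(d)^2 - 512/sin(d)^3)/((sin(d) - 8)^3*(sin(d) + 2)^3)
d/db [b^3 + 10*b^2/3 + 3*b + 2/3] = 3*b^2 + 20*b/3 + 3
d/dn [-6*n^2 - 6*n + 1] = -12*n - 6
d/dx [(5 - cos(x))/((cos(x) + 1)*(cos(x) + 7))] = (sin(x)^2 + 10*cos(x) + 46)*sin(x)/((cos(x) + 1)^2*(cos(x) + 7)^2)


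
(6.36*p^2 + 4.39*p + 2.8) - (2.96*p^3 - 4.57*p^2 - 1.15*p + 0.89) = -2.96*p^3 + 10.93*p^2 + 5.54*p + 1.91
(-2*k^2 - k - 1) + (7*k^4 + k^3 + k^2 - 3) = 7*k^4 + k^3 - k^2 - k - 4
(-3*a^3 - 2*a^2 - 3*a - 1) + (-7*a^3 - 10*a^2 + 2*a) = -10*a^3 - 12*a^2 - a - 1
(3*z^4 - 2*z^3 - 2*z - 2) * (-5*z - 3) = -15*z^5 + z^4 + 6*z^3 + 10*z^2 + 16*z + 6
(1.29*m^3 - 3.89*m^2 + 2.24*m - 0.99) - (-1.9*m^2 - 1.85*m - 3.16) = 1.29*m^3 - 1.99*m^2 + 4.09*m + 2.17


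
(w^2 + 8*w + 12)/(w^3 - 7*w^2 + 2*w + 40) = (w + 6)/(w^2 - 9*w + 20)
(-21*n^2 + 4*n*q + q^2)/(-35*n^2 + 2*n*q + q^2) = (-3*n + q)/(-5*n + q)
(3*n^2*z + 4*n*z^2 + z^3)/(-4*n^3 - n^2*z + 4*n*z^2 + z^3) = z*(3*n + z)/(-4*n^2 + 3*n*z + z^2)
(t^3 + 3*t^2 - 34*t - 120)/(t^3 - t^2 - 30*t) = (t + 4)/t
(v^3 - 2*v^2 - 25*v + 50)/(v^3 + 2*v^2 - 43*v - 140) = (v^2 - 7*v + 10)/(v^2 - 3*v - 28)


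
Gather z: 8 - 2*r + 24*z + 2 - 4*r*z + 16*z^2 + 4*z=-2*r + 16*z^2 + z*(28 - 4*r) + 10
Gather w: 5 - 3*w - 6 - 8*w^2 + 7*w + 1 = -8*w^2 + 4*w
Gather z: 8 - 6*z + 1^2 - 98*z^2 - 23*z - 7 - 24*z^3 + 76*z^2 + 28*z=-24*z^3 - 22*z^2 - z + 2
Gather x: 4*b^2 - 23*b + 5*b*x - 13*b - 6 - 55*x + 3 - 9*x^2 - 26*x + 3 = 4*b^2 - 36*b - 9*x^2 + x*(5*b - 81)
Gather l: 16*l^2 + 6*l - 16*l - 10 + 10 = 16*l^2 - 10*l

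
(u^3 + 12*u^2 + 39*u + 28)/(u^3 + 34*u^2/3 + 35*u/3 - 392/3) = 3*(u^2 + 5*u + 4)/(3*u^2 + 13*u - 56)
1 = 1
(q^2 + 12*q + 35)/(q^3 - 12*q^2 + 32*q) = (q^2 + 12*q + 35)/(q*(q^2 - 12*q + 32))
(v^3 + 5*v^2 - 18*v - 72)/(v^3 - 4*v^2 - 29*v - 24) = (v^2 + 2*v - 24)/(v^2 - 7*v - 8)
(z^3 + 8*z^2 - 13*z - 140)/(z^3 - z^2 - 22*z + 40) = (z + 7)/(z - 2)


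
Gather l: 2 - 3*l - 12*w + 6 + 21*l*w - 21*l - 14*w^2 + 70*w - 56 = l*(21*w - 24) - 14*w^2 + 58*w - 48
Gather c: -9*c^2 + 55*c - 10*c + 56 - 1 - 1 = -9*c^2 + 45*c + 54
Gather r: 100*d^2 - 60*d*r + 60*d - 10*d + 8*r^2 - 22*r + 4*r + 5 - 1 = 100*d^2 + 50*d + 8*r^2 + r*(-60*d - 18) + 4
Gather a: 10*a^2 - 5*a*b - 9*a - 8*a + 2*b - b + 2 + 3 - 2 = 10*a^2 + a*(-5*b - 17) + b + 3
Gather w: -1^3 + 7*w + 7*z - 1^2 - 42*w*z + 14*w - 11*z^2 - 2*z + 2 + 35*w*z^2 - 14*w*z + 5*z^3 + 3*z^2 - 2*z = w*(35*z^2 - 56*z + 21) + 5*z^3 - 8*z^2 + 3*z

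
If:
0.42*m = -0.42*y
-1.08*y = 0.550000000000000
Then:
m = 0.51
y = -0.51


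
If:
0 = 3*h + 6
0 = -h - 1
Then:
No Solution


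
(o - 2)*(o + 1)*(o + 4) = o^3 + 3*o^2 - 6*o - 8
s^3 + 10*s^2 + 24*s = s*(s + 4)*(s + 6)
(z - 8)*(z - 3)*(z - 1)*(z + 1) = z^4 - 11*z^3 + 23*z^2 + 11*z - 24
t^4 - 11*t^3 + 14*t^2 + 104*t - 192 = (t - 8)*(t - 4)*(t - 2)*(t + 3)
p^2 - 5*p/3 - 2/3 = (p - 2)*(p + 1/3)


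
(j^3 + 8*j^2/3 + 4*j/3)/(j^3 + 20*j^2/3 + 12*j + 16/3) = j/(j + 4)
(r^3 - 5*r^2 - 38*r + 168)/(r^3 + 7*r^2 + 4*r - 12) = (r^2 - 11*r + 28)/(r^2 + r - 2)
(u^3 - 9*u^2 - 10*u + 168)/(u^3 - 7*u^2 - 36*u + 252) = (u + 4)/(u + 6)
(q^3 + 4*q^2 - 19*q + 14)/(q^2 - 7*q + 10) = (q^2 + 6*q - 7)/(q - 5)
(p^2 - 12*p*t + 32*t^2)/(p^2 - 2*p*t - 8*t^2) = (p - 8*t)/(p + 2*t)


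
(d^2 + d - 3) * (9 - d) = -d^3 + 8*d^2 + 12*d - 27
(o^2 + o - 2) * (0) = 0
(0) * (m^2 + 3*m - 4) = 0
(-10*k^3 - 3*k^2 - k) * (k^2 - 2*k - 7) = -10*k^5 + 17*k^4 + 75*k^3 + 23*k^2 + 7*k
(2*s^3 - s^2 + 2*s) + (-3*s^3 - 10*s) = -s^3 - s^2 - 8*s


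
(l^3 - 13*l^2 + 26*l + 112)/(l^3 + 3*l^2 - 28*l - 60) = (l^2 - 15*l + 56)/(l^2 + l - 30)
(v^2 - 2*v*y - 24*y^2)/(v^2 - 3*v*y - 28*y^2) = (-v + 6*y)/(-v + 7*y)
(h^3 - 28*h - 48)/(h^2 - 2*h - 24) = h + 2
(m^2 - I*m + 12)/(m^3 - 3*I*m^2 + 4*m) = (m + 3*I)/(m*(m + I))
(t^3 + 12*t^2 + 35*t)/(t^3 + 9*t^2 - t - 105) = t/(t - 3)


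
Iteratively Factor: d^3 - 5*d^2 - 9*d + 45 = (d + 3)*(d^2 - 8*d + 15) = (d - 3)*(d + 3)*(d - 5)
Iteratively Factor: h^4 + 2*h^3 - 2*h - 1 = (h - 1)*(h^3 + 3*h^2 + 3*h + 1) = (h - 1)*(h + 1)*(h^2 + 2*h + 1) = (h - 1)*(h + 1)^2*(h + 1)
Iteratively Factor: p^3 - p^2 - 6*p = (p)*(p^2 - p - 6) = p*(p - 3)*(p + 2)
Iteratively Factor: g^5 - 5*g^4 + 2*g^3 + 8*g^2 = (g - 4)*(g^4 - g^3 - 2*g^2) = g*(g - 4)*(g^3 - g^2 - 2*g) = g*(g - 4)*(g - 2)*(g^2 + g) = g^2*(g - 4)*(g - 2)*(g + 1)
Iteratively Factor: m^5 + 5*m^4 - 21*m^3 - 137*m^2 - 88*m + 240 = (m - 1)*(m^4 + 6*m^3 - 15*m^2 - 152*m - 240) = (m - 5)*(m - 1)*(m^3 + 11*m^2 + 40*m + 48) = (m - 5)*(m - 1)*(m + 4)*(m^2 + 7*m + 12) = (m - 5)*(m - 1)*(m + 4)^2*(m + 3)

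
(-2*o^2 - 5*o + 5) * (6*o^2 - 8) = -12*o^4 - 30*o^3 + 46*o^2 + 40*o - 40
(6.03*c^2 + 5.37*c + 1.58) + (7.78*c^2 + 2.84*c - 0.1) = 13.81*c^2 + 8.21*c + 1.48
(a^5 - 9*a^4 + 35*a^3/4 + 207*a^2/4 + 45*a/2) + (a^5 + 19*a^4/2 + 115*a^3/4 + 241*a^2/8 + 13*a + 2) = 2*a^5 + a^4/2 + 75*a^3/2 + 655*a^2/8 + 71*a/2 + 2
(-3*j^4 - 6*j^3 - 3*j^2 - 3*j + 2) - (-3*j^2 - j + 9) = -3*j^4 - 6*j^3 - 2*j - 7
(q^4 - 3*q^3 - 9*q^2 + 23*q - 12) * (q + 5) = q^5 + 2*q^4 - 24*q^3 - 22*q^2 + 103*q - 60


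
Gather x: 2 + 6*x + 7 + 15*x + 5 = 21*x + 14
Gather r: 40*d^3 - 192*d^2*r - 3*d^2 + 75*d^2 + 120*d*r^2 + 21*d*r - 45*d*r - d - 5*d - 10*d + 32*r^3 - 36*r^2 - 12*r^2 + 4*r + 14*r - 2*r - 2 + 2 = 40*d^3 + 72*d^2 - 16*d + 32*r^3 + r^2*(120*d - 48) + r*(-192*d^2 - 24*d + 16)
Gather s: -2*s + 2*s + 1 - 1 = 0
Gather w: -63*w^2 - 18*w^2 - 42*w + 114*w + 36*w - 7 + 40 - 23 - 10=-81*w^2 + 108*w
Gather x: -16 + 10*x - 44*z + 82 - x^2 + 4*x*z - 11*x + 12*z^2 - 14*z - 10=-x^2 + x*(4*z - 1) + 12*z^2 - 58*z + 56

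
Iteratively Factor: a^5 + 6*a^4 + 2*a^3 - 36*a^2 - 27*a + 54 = (a - 1)*(a^4 + 7*a^3 + 9*a^2 - 27*a - 54) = (a - 1)*(a + 3)*(a^3 + 4*a^2 - 3*a - 18) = (a - 1)*(a + 3)^2*(a^2 + a - 6) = (a - 2)*(a - 1)*(a + 3)^2*(a + 3)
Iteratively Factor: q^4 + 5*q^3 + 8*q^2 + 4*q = (q + 2)*(q^3 + 3*q^2 + 2*q) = (q + 1)*(q + 2)*(q^2 + 2*q) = q*(q + 1)*(q + 2)*(q + 2)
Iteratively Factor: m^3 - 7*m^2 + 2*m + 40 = (m + 2)*(m^2 - 9*m + 20) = (m - 4)*(m + 2)*(m - 5)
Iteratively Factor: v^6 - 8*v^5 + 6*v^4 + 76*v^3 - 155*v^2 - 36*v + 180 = (v - 2)*(v^5 - 6*v^4 - 6*v^3 + 64*v^2 - 27*v - 90) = (v - 2)*(v + 3)*(v^4 - 9*v^3 + 21*v^2 + v - 30) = (v - 3)*(v - 2)*(v + 3)*(v^3 - 6*v^2 + 3*v + 10) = (v - 3)*(v - 2)*(v + 1)*(v + 3)*(v^2 - 7*v + 10) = (v - 3)*(v - 2)^2*(v + 1)*(v + 3)*(v - 5)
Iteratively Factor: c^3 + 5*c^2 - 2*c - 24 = (c + 3)*(c^2 + 2*c - 8) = (c - 2)*(c + 3)*(c + 4)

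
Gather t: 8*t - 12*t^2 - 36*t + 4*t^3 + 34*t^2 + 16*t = 4*t^3 + 22*t^2 - 12*t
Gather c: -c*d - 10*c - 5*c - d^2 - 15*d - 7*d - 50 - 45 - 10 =c*(-d - 15) - d^2 - 22*d - 105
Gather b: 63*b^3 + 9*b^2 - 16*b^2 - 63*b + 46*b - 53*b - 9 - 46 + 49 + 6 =63*b^3 - 7*b^2 - 70*b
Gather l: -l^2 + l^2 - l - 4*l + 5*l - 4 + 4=0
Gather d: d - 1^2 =d - 1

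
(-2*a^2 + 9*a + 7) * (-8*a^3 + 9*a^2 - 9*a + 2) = 16*a^5 - 90*a^4 + 43*a^3 - 22*a^2 - 45*a + 14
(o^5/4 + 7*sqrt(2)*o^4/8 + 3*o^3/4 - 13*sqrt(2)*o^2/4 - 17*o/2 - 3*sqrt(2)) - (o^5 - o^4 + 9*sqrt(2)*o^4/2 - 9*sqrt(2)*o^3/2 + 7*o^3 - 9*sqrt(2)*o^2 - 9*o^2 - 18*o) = -3*o^5/4 - 29*sqrt(2)*o^4/8 + o^4 - 25*o^3/4 + 9*sqrt(2)*o^3/2 + 23*sqrt(2)*o^2/4 + 9*o^2 + 19*o/2 - 3*sqrt(2)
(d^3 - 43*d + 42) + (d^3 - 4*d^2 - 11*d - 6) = 2*d^3 - 4*d^2 - 54*d + 36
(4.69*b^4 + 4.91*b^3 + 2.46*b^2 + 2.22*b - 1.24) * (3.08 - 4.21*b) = -19.7449*b^5 - 6.2259*b^4 + 4.7662*b^3 - 1.7694*b^2 + 12.058*b - 3.8192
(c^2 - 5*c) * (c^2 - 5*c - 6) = c^4 - 10*c^3 + 19*c^2 + 30*c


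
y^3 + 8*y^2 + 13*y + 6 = (y + 1)^2*(y + 6)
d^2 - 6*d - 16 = (d - 8)*(d + 2)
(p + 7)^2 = p^2 + 14*p + 49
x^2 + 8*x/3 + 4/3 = (x + 2/3)*(x + 2)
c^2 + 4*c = c*(c + 4)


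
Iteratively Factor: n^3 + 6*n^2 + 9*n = (n + 3)*(n^2 + 3*n) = n*(n + 3)*(n + 3)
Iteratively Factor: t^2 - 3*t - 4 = (t - 4)*(t + 1)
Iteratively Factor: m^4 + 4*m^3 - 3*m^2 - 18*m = (m + 3)*(m^3 + m^2 - 6*m) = (m + 3)^2*(m^2 - 2*m) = m*(m + 3)^2*(m - 2)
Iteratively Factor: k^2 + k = (k)*(k + 1)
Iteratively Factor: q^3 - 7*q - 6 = (q + 1)*(q^2 - q - 6) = (q + 1)*(q + 2)*(q - 3)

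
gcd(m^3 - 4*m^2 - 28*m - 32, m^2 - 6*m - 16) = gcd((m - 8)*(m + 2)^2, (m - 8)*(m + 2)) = m^2 - 6*m - 16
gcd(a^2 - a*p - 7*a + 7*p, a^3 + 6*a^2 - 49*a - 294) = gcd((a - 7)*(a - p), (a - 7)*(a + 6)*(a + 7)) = a - 7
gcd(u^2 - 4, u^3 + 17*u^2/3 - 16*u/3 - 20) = u - 2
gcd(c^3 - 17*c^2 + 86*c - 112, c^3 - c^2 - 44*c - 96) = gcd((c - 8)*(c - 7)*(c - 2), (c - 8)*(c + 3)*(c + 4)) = c - 8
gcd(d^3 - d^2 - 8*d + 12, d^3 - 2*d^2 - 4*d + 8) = d^2 - 4*d + 4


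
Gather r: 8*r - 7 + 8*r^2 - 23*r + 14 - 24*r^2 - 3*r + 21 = -16*r^2 - 18*r + 28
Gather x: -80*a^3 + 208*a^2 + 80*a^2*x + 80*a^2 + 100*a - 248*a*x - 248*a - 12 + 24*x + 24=-80*a^3 + 288*a^2 - 148*a + x*(80*a^2 - 248*a + 24) + 12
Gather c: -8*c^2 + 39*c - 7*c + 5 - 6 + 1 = -8*c^2 + 32*c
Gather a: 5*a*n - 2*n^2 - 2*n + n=5*a*n - 2*n^2 - n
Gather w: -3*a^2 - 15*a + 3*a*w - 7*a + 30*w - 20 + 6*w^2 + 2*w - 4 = -3*a^2 - 22*a + 6*w^2 + w*(3*a + 32) - 24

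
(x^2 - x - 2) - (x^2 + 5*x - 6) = 4 - 6*x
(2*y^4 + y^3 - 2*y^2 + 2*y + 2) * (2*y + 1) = 4*y^5 + 4*y^4 - 3*y^3 + 2*y^2 + 6*y + 2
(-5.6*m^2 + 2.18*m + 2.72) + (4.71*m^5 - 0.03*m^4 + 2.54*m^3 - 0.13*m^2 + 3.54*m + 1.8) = 4.71*m^5 - 0.03*m^4 + 2.54*m^3 - 5.73*m^2 + 5.72*m + 4.52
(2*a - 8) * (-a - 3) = -2*a^2 + 2*a + 24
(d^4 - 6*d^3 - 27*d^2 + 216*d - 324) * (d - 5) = d^5 - 11*d^4 + 3*d^3 + 351*d^2 - 1404*d + 1620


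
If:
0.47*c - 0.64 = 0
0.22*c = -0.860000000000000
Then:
No Solution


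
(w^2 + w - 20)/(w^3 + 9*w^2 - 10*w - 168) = (w + 5)/(w^2 + 13*w + 42)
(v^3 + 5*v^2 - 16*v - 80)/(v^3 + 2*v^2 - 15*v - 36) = (v^2 + 9*v + 20)/(v^2 + 6*v + 9)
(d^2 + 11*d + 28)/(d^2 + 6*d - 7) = (d + 4)/(d - 1)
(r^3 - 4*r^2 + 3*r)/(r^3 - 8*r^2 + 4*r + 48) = r*(r^2 - 4*r + 3)/(r^3 - 8*r^2 + 4*r + 48)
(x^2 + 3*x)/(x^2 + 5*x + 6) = x/(x + 2)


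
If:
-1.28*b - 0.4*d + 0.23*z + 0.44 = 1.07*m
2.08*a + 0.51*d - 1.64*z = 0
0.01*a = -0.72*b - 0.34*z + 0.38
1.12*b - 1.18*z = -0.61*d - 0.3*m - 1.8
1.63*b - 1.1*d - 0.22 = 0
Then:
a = 1.23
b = -0.16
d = -0.44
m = 1.07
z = 1.42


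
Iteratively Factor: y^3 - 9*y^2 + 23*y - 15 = (y - 5)*(y^2 - 4*y + 3) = (y - 5)*(y - 3)*(y - 1)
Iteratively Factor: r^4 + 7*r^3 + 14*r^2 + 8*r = (r + 2)*(r^3 + 5*r^2 + 4*r) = (r + 2)*(r + 4)*(r^2 + r) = (r + 1)*(r + 2)*(r + 4)*(r)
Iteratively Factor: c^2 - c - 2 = (c + 1)*(c - 2)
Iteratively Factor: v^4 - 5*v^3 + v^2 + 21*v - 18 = (v - 1)*(v^3 - 4*v^2 - 3*v + 18) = (v - 3)*(v - 1)*(v^2 - v - 6) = (v - 3)*(v - 1)*(v + 2)*(v - 3)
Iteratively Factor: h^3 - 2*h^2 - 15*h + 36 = (h + 4)*(h^2 - 6*h + 9) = (h - 3)*(h + 4)*(h - 3)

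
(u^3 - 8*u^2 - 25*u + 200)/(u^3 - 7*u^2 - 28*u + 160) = (u - 5)/(u - 4)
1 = 1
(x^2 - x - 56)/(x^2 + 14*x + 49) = (x - 8)/(x + 7)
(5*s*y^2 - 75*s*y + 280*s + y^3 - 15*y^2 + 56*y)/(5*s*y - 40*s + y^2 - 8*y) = y - 7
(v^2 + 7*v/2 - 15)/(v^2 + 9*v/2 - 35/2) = (v + 6)/(v + 7)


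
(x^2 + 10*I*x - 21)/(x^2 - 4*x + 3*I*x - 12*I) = (x + 7*I)/(x - 4)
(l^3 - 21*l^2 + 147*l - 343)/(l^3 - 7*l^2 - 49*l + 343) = (l - 7)/(l + 7)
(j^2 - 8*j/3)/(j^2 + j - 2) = j*(3*j - 8)/(3*(j^2 + j - 2))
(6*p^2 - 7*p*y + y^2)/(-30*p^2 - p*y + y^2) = (-p + y)/(5*p + y)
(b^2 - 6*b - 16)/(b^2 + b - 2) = (b - 8)/(b - 1)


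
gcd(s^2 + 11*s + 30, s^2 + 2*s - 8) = 1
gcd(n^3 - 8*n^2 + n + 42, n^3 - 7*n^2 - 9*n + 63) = n^2 - 10*n + 21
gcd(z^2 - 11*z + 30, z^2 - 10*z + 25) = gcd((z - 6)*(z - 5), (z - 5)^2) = z - 5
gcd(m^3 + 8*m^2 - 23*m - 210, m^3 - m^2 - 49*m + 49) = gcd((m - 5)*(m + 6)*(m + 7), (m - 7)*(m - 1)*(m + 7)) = m + 7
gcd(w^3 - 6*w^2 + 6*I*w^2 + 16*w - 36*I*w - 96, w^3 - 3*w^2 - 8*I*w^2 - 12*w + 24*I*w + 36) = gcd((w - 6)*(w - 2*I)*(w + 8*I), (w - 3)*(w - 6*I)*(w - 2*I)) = w - 2*I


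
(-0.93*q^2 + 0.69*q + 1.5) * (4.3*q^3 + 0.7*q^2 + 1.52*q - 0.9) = -3.999*q^5 + 2.316*q^4 + 5.5194*q^3 + 2.9358*q^2 + 1.659*q - 1.35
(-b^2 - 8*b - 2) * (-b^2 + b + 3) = b^4 + 7*b^3 - 9*b^2 - 26*b - 6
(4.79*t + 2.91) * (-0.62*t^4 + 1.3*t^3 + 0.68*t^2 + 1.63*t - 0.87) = -2.9698*t^5 + 4.4228*t^4 + 7.0402*t^3 + 9.7865*t^2 + 0.576*t - 2.5317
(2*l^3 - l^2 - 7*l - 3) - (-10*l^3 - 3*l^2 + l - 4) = 12*l^3 + 2*l^2 - 8*l + 1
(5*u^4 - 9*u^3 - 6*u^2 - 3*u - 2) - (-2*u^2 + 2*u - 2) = 5*u^4 - 9*u^3 - 4*u^2 - 5*u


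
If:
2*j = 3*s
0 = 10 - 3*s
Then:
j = 5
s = 10/3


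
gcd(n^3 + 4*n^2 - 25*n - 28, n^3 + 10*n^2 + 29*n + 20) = n + 1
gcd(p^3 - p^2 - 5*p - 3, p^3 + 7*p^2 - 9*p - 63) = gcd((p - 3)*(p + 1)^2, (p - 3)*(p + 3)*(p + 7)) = p - 3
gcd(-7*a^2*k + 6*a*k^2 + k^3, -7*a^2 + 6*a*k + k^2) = 7*a^2 - 6*a*k - k^2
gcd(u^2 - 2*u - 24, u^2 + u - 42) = u - 6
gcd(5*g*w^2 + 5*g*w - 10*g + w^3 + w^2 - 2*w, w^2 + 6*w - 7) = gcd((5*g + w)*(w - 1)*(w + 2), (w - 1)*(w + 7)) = w - 1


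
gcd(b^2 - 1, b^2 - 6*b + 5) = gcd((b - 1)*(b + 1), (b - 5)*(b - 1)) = b - 1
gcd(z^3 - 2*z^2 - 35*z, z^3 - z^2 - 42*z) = z^2 - 7*z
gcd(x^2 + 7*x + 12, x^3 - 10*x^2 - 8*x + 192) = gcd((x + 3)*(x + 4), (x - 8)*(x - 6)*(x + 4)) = x + 4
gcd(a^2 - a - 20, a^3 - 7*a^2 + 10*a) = a - 5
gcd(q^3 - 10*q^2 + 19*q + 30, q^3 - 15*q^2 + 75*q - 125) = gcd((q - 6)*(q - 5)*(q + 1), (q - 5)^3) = q - 5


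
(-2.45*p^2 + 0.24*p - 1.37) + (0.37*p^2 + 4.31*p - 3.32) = -2.08*p^2 + 4.55*p - 4.69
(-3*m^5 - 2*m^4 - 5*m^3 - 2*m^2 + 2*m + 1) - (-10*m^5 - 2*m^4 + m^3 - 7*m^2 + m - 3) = 7*m^5 - 6*m^3 + 5*m^2 + m + 4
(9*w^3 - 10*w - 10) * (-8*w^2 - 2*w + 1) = -72*w^5 - 18*w^4 + 89*w^3 + 100*w^2 + 10*w - 10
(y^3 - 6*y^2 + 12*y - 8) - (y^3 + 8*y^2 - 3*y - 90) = -14*y^2 + 15*y + 82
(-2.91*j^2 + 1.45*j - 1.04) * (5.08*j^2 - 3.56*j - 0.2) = -14.7828*j^4 + 17.7256*j^3 - 9.8632*j^2 + 3.4124*j + 0.208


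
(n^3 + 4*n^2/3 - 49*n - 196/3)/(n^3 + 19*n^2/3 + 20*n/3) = (n^2 - 49)/(n*(n + 5))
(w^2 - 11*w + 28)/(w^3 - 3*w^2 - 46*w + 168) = (w - 7)/(w^2 + w - 42)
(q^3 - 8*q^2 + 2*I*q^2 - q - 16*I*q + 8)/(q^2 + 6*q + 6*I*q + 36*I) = (q^3 + 2*q^2*(-4 + I) - q*(1 + 16*I) + 8)/(q^2 + 6*q*(1 + I) + 36*I)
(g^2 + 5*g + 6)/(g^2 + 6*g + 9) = (g + 2)/(g + 3)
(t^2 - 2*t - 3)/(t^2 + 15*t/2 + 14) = 2*(t^2 - 2*t - 3)/(2*t^2 + 15*t + 28)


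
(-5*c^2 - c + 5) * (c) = -5*c^3 - c^2 + 5*c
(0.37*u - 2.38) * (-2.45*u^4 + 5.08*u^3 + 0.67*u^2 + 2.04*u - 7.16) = -0.9065*u^5 + 7.7106*u^4 - 11.8425*u^3 - 0.8398*u^2 - 7.5044*u + 17.0408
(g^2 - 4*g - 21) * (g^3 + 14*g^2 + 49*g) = g^5 + 10*g^4 - 28*g^3 - 490*g^2 - 1029*g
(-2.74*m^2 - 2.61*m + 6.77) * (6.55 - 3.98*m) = 10.9052*m^3 - 7.5592*m^2 - 44.0401*m + 44.3435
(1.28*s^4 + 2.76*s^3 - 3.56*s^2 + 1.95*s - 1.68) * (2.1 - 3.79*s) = -4.8512*s^5 - 7.7724*s^4 + 19.2884*s^3 - 14.8665*s^2 + 10.4622*s - 3.528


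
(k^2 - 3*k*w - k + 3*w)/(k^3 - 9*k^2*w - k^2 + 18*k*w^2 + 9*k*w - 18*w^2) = 1/(k - 6*w)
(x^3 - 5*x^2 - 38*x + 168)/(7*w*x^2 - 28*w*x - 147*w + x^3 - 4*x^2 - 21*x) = (x^2 + 2*x - 24)/(7*w*x + 21*w + x^2 + 3*x)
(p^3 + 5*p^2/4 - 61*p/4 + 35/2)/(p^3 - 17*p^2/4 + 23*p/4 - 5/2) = (4*p^2 + 13*p - 35)/(4*p^2 - 9*p + 5)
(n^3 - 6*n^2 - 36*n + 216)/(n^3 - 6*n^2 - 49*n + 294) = (n^2 - 36)/(n^2 - 49)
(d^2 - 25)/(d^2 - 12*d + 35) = (d + 5)/(d - 7)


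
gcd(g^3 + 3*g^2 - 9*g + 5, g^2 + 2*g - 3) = g - 1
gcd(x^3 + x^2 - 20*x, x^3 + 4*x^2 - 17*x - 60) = x^2 + x - 20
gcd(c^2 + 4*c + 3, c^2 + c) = c + 1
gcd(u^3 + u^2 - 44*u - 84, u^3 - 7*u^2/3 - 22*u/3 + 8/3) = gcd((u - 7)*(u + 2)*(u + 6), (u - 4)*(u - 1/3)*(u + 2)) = u + 2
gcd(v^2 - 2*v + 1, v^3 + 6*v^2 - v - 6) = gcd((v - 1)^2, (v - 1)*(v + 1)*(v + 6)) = v - 1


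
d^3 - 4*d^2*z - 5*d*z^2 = d*(d - 5*z)*(d + z)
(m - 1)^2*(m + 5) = m^3 + 3*m^2 - 9*m + 5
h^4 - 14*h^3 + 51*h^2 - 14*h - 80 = (h - 8)*(h - 5)*(h - 2)*(h + 1)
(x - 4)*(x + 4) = x^2 - 16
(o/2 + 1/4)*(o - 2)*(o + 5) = o^3/2 + 7*o^2/4 - 17*o/4 - 5/2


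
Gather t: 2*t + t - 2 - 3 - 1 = 3*t - 6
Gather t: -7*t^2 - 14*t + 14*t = -7*t^2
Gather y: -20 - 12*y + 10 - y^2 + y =-y^2 - 11*y - 10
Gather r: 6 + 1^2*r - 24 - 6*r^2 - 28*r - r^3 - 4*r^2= -r^3 - 10*r^2 - 27*r - 18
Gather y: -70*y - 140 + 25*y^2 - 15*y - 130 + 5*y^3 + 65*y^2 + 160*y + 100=5*y^3 + 90*y^2 + 75*y - 170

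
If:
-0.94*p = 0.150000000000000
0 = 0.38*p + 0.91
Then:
No Solution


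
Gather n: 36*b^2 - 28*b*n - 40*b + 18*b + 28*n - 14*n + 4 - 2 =36*b^2 - 22*b + n*(14 - 28*b) + 2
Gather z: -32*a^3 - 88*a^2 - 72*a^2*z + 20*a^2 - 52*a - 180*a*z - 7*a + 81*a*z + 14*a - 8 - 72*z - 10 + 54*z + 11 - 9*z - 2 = -32*a^3 - 68*a^2 - 45*a + z*(-72*a^2 - 99*a - 27) - 9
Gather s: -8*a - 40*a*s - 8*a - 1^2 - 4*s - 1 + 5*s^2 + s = -16*a + 5*s^2 + s*(-40*a - 3) - 2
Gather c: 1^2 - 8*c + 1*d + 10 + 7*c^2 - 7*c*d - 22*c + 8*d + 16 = 7*c^2 + c*(-7*d - 30) + 9*d + 27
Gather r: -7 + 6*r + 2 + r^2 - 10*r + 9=r^2 - 4*r + 4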